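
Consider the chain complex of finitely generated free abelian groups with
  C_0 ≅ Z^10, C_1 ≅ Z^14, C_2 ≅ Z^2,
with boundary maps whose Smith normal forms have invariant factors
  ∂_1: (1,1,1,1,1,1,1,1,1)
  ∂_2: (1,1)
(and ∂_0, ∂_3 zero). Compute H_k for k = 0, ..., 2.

H_0 = Z,  H_1 = Z^3,  H_2 = 0.

H_0: b_0 = 10 − 0 − 9 = 1; torsion from ∂_1 factors > 1: none. So H_0 = Z.
H_1: b_1 = 14 − 9 − 2 = 3; torsion from ∂_2 factors > 1: none. So H_1 = Z^3.
H_2: b_2 = 2 − 2 − 0 = 0; torsion from ∂_3 factors > 1: none. So H_2 = 0.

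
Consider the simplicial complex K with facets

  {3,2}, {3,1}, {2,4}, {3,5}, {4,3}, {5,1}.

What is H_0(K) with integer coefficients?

H_0 ≅ Z.

We work with the vertex ordering 1 < 2 < 3 < 4 < 5. The simplices of K, each written with vertices in increasing order, are:

  0-simplices (5): [1], [2], [3], [4], [5]
  1-simplices (6): [1,3], [1,5], [2,3], [2,4], [3,4], [3,5]

so the chain groups are C_0 ≅ Z^5, C_1 ≅ Z^6.

The boundary map ∂_1: C_1 → C_0 sends each edge [p,q] (with p < q) to q − p.
As a 5×6 matrix over Z this has rank 4, with invariant factors (1,1,1,1).

Reading off H_k = ker ∂_k / im ∂_{k+1}:

  H_0: rank C_0 − rank ∂_1 = 5 − 4 = 1, and the invariant factors of ∂_1 are all 1, so H_0 = Z.

(K is a triangulation of a wedge of 2 circles.)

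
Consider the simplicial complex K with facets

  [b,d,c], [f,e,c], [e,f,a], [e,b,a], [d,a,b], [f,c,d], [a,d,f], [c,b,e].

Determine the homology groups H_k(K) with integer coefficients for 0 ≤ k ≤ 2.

Take the total order a < b < c < d < e < f on the vertex set. Then K (dimension 2) consists of the simplices:

  0-simplices (6): a, b, c, d, e, f
  1-simplices (12): ab, ad, ae, af, bc, bd, be, cd, ce, cf, df, ef
  2-simplices (8): abd, abe, adf, aef, bcd, bce, cdf, cef

giving chain groups C_0 ≅ Z^6, C_1 ≅ Z^12, C_2 ≅ Z^8.

The boundary map ∂_1: C_1 → C_0 maps an edge to its endpoints' difference, ∂[p,q] = q − p. For instance
  ∂cf = f − c.
This gives a 6×12 integer matrix of rank 5; reducing to Smith normal form yields diagonal entries (1,1,1,1,1).

The boundary map ∂_2: C_2 → C_1 maps a triangle to the signed sum of its edges. For instance
  ∂bce = ce − be + bc,
  ∂cef = ef − cf + ce.
This gives a 12×8 integer matrix of rank 7; reducing to Smith normal form yields diagonal entries (1,1,1,1,1,1,1).

Now H_k = ker ∂_k / im ∂_{k+1}, so:

  H_0: rank C_0 − rank ∂_1 = 6 − 5 = 1, and the invariant factors of ∂_1 are all 1, so H_0 ≅ Z.
  H_1: rank ker ∂_1 − rank ∂_2 = (12 − 5) − 7 = 0, and the invariant factors of ∂_2 are all 1, so H_1 ≅ 0.
  H_2: rank ker ∂_2 − rank ∂_3 = (8 − 7) − 0 = 1, and there is no ∂_3, so H_2 ≅ Z.

As a check, the Euler characteristic is 6 − 12 + 8 = 2, which agrees with 1 − 0 + 1 = 2.

H_0 = Z,  H_1 = 0,  H_2 = Z.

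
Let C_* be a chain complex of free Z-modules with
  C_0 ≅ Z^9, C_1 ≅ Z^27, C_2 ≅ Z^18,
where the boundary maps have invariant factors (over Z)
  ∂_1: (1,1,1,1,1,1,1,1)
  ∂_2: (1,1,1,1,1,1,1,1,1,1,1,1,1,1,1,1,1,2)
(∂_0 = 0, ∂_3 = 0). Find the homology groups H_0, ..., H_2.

H_0: b_0 = 9 − 0 − 8 = 1; torsion from ∂_1 factors > 1: none. So H_0 ≅ Z.
H_1: b_1 = 27 − 8 − 18 = 1; torsion from ∂_2 factors > 1: [2]. So H_1 ≅ Z ⊕ Z/2.
H_2: b_2 = 18 − 18 − 0 = 0; torsion from ∂_3 factors > 1: none. So H_2 ≅ 0.

H_0 ≅ Z,  H_1 ≅ Z ⊕ Z/2,  H_2 = 0.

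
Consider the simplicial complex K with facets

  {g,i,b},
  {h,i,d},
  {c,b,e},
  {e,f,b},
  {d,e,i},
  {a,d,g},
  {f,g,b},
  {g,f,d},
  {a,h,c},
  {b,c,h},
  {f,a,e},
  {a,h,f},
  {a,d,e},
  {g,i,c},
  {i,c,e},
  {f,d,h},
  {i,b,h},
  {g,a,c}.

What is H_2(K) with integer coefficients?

H_2 = 0.

We work with the vertex ordering a < b < c < d < e < f < g < h < i. The simplices of K, each written with vertices in increasing order, are:

  0-simplices (9): a, b, c, d, e, f, g, h, i
  1-simplices (27): ac, ad, ae, af, ag, ah, bc, be, bf, bg, bh, bi, ce, cg, ch, ci, de, df, dg, dh, di, ef, ei, fg, fh, gi, hi
  2-simplices (18): acg, ach, ade, adg, aef, afh, bce, bch, bef, bfg, bgi, bhi, cei, cgi, dei, dfg, dfh, dhi

so the chain groups are C_0 ≅ Z^9, C_1 ≅ Z^27, C_2 ≅ Z^18.

Boundary ∂_1: C_1 → C_0 is given by ∂[p,q] = [q] − [p].
The 9×27 boundary matrix has rank 8 and Smith normal form diag(1,1,1,1,1,1,1,1).

Boundary ∂_2: C_2 → C_1 maps a triangle to the signed sum of its edges. For instance
  ∂cei = ei − ci + ce,
  ∂aef = ef − af + ae.
As a 27×18 matrix over Z this has rank 18, with invariant factors (1,1,1,1,1,1,1,1,1,1,1,1,1,1,1,1,1,2).

Reading off H_k = ker ∂_k / im ∂_{k+1}:

  H_2: rank ker ∂_2 − rank ∂_3 = (18 − 18) − 0 = 0, and there is no ∂_3, so H_2 = 0.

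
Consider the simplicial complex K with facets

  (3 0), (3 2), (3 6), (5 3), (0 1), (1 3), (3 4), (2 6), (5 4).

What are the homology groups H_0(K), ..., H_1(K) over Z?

K has 7 vertices, 9 edges.
rank ∂_0 = 0, rank ∂_1 = 6 ⇒ b_0 = 7 − 0 − 6 = 1; all invariant factors of ∂_1 are 1 so no torsion. So H_0 ≅ Z.
rank ∂_1 = 6, rank ∂_2 = 0 ⇒ b_1 = 9 − 6 − 0 = 3. So H_1 ≅ Z^3.

H_0 = Z,  H_1 = Z^3.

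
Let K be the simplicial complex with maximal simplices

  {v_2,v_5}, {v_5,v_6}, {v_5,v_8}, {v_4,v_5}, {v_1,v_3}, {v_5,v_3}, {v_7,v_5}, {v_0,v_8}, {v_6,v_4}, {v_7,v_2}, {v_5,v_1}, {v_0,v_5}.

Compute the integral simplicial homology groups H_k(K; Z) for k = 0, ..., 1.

H_0 ≅ Z,  H_1 ≅ Z^4.

Fix the vertex order v_0 < v_1 < v_2 < v_3 < v_4 < v_5 < v_6 < v_7 < v_8 and write every simplex with vertices in increasing order. Then dim K = 1 and the simplices of K are:

  0-simplices (9): [v_0], [v_1], [v_2], [v_3], [v_4], [v_5], [v_6], [v_7], [v_8]
  1-simplices (12): [v_0,v_5], [v_0,v_8], [v_1,v_3], [v_1,v_5], [v_2,v_5], [v_2,v_7], [v_3,v_5], [v_4,v_5], [v_4,v_6], [v_5,v_6], [v_5,v_7], [v_5,v_8]

so the chain groups are C_0 ≅ Z^9, C_1 ≅ Z^12.

∂_1: C_1 → C_0 maps an edge to its endpoints' difference, ∂[p,q] = q − p.
As a 9×12 matrix over Z this has rank 8, with invariant factors (1,1,1,1,1,1,1,1).

Computing H_k = (kernel of ∂_k) / (image of ∂_{k+1}):

  H_0: rank C_0 − rank ∂_1 = 9 − 8 = 1, and the invariant factors of ∂_1 are all 1, so H_0 ≅ Z.
  H_1: rank ker ∂_1 − rank ∂_2 = (12 − 8) − 0 = 4, and there is no ∂_2, so H_1 ≅ Z^4.

As a check, the Euler characteristic is 9 − 12 = -3, which agrees with 1 − 4 = -3.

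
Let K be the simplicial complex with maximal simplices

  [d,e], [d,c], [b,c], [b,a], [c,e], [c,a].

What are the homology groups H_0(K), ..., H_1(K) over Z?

We work with the vertex ordering a < b < c < d < e. The simplices of K, each written with vertices in increasing order, are:

  0-simplices (5): a, b, c, d, e
  1-simplices (6): ab, ac, bc, cd, ce, de

giving chain groups C_0 ≅ Z^5, C_1 ≅ Z^6.

∂_1: C_1 → C_0 maps an edge to its endpoints' difference, ∂[p,q] = q − p. For instance
  ∂de = e − d.
As a 5×6 matrix over Z this has rank 4, with invariant factors (1,1,1,1).

Now H_k = ker ∂_k / im ∂_{k+1}, so:

  H_0: rank C_0 − rank ∂_1 = 5 − 4 = 1, and the invariant factors of ∂_1 are all 1, so H_0 ≅ Z.
  H_1: rank ker ∂_1 − rank ∂_2 = (6 − 4) − 0 = 2, and there is no ∂_2, so H_1 ≅ Z^2.

As a check, the Euler characteristic is 5 − 6 = -1, which agrees with 1 − 2 = -1.
(K is a triangulation of a wedge of 2 circles.)

H_0 = Z,  H_1 = Z^2.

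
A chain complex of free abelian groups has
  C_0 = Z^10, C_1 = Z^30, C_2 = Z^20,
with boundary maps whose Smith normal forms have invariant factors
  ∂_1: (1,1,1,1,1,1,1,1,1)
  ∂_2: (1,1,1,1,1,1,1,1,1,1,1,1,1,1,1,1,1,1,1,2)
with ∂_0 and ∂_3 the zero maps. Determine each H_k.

H_0: b_0 = 10 − 0 − 9 = 1; torsion from ∂_1 factors > 1: none. So H_0 ≅ Z.
H_1: b_1 = 30 − 9 − 20 = 1; torsion from ∂_2 factors > 1: [2]. So H_1 ≅ Z ⊕ Z/2.
H_2: b_2 = 20 − 20 − 0 = 0; torsion from ∂_3 factors > 1: none. So H_2 ≅ 0.

H_0 ≅ Z,  H_1 ≅ Z ⊕ Z/2,  H_2 = 0.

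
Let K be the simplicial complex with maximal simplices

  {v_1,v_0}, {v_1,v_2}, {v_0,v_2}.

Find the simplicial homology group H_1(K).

H_1 ≅ Z.

Fix the vertex order v_0 < v_1 < v_2 and write every simplex with vertices in increasing order. Then dim K = 1 and the simplices of K are:

  0-simplices (3): [v_0], [v_1], [v_2]
  1-simplices (3): [v_0,v_1], [v_0,v_2], [v_1,v_2]

Hence C_0 ≅ Z^3, C_1 ≅ Z^3.

The boundary map ∂_1: C_1 → C_0 is given by ∂[p,q] = [q] − [p]. For instance
  ∂[v_1,v_2] = [v_2] − [v_1].
The resulting 3×3 matrix has rank 2, and its Smith normal form has invariant factors (1,1).

Now H_k = ker ∂_k / im ∂_{k+1}, so:

  H_1: rank ker ∂_1 − rank ∂_2 = (3 − 2) − 0 = 1, and there is no ∂_2, so H_1 ≅ Z.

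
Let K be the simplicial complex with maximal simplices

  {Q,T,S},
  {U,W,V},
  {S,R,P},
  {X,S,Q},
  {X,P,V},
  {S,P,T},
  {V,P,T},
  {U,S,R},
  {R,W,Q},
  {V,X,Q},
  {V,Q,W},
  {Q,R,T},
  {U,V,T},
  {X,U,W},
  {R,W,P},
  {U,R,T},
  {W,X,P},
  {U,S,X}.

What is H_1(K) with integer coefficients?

H_1 ≅ Z ⊕ Z/2.

K has 9 vertices, 27 edges, 18 triangles.
rank ∂_1 = 8, rank ∂_2 = 18 ⇒ b_1 = 27 − 8 − 18 = 1; ∂_2 has invariant factor(s) [2] giving torsion. So H_1 = Z ⊕ Z/2.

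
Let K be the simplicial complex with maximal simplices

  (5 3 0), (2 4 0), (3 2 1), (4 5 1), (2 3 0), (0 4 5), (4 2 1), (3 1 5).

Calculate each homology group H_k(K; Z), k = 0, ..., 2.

H_0 = Z,  H_1 = 0,  H_2 = Z.

Fix the vertex order 0 < 1 < 2 < 3 < 4 < 5 and write every simplex with vertices in increasing order. Then dim K = 2 and the simplices of K are:

  0-simplices (6): [0], [1], [2], [3], [4], [5]
  1-simplices (12): [0,2], [0,3], [0,4], [0,5], [1,2], [1,3], [1,4], [1,5], [2,3], [2,4], [3,5], [4,5]
  2-simplices (8): [0,2,3], [0,2,4], [0,3,5], [0,4,5], [1,2,3], [1,2,4], [1,3,5], [1,4,5]

so the chain groups are C_0 ≅ Z^6, C_1 ≅ Z^12, C_2 ≅ Z^8.

The boundary map ∂_1: C_1 → C_0 maps an edge to its endpoints' difference, ∂[p,q] = q − p. For instance
  ∂[3,5] = [5] − [3].
This gives a 6×12 integer matrix of rank 5; reducing to Smith normal form yields diagonal entries (1,1,1,1,1).

Boundary ∂_2: C_2 → C_1 sends each 2-simplex [p,q,r] to [q,r] − [p,r] + [p,q]. For instance
  ∂[0,2,4] = [2,4] − [0,4] + [0,2],
  ∂[0,2,3] = [2,3] − [0,3] + [0,2].
As a 12×8 matrix over Z this has rank 7, with invariant factors (1,1,1,1,1,1,1).

Computing H_k = (kernel of ∂_k) / (image of ∂_{k+1}):

  H_0: rank C_0 − rank ∂_1 = 6 − 5 = 1, and the invariant factors of ∂_1 are all 1, so H_0 = Z.
  H_1: rank ker ∂_1 − rank ∂_2 = (12 − 5) − 7 = 0, and the invariant factors of ∂_2 are all 1, so H_1 = 0.
  H_2: rank ker ∂_2 − rank ∂_3 = (8 − 7) − 0 = 1, and there is no ∂_3, so H_2 = Z.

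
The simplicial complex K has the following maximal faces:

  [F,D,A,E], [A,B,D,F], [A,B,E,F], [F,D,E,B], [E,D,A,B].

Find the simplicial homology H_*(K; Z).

We work with the vertex ordering A < B < D < E < F. The simplices of K, each written with vertices in increasing order, are:

  0-simplices (5): A, B, D, E, F
  1-simplices (10): AB, AD, AE, AF, BD, BE, BF, DE, DF, EF
  2-simplices (10): ABD, ABE, ABF, ADE, ADF, AEF, BDE, BDF, BEF, DEF
  3-simplices (5): ABDE, ABDF, ABEF, ADEF, BDEF

giving chain groups C_0 ≅ Z^5, C_1 ≅ Z^10, C_2 ≅ Z^10, C_3 ≅ Z^5.

Boundary ∂_1: C_1 → C_0 sends each edge [p,q] (with p < q) to q − p.
This gives a 5×10 integer matrix of rank 4; reducing to Smith normal form yields diagonal entries (1,1,1,1).

∂_2: C_2 → C_1 maps a triangle to the signed sum of its edges. For instance
  ∂ABD = BD − AD + AB,
  ∂ADE = DE − AE + AD.
The 10×10 boundary matrix has rank 6 and Smith normal form diag(1,1,1,1,1,1).

The boundary map ∂_3: C_3 → C_2 sends each 3-simplex σ to the alternating sum Σ_i (−1)^i (σ with its i-th vertex removed). For instance
  ∂ABDF = BDF − ADF + ABF − ABD,
  ∂ADEF = DEF − AEF + ADF − ADE.
This gives a 10×5 integer matrix of rank 4; reducing to Smith normal form yields diagonal entries (1,1,1,1).

Computing H_k = (kernel of ∂_k) / (image of ∂_{k+1}):

  H_0: rank C_0 − rank ∂_1 = 5 − 4 = 1, and the invariant factors of ∂_1 are all 1, so H_0 ≅ Z.
  H_1: rank ker ∂_1 − rank ∂_2 = (10 − 4) − 6 = 0, and the invariant factors of ∂_2 are all 1, so H_1 ≅ 0.
  H_2: rank ker ∂_2 − rank ∂_3 = (10 − 6) − 4 = 0, and the invariant factors of ∂_3 are all 1, so H_2 ≅ 0.
  H_3: rank ker ∂_3 − rank ∂_4 = (5 − 4) − 0 = 1, and there is no ∂_4, so H_3 ≅ Z.

As a check, the Euler characteristic is 5 − 10 + 10 − 5 = 0, which agrees with 1 − 0 + 0 − 1 = 0.
(K is a triangulation of the 3-sphere S^3.)

H_0 ≅ Z,  H_1 = 0,  H_2 = 0,  H_3 ≅ Z.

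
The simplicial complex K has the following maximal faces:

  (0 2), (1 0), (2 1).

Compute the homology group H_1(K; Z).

Take the total order 0 < 1 < 2 on the vertex set. Then K (dimension 1) consists of the simplices:

  0-simplices (3): [0], [1], [2]
  1-simplices (3): [0,1], [0,2], [1,2]

Hence C_0 ≅ Z^3, C_1 ≅ Z^3.

The boundary map ∂_1: C_1 → C_0 is given by ∂[p,q] = [q] − [p]. For instance
  ∂[0,2] = [2] − [0].
This gives a 3×3 integer matrix of rank 2; reducing to Smith normal form yields diagonal entries (1,1).

From H_k ≅ ker(∂_k) / im(∂_{k+1}) we obtain:

  H_1: rank ker ∂_1 − rank ∂_2 = (3 − 2) − 0 = 1, and there is no ∂_2, so H_1 ≅ Z.

H_1 ≅ Z.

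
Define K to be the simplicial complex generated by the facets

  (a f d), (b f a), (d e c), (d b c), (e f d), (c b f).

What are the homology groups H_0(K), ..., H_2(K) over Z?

Fix the vertex order a < b < c < d < e < f and write every simplex with vertices in increasing order. Then dim K = 2 and the simplices of K are:

  0-simplices (6): a, b, c, d, e, f
  1-simplices (12): ab, ad, af, bc, bd, bf, cd, ce, cf, de, df, ef
  2-simplices (6): abf, adf, bcd, bcf, cde, def

so the chain groups are C_0 ≅ Z^6, C_1 ≅ Z^12, C_2 ≅ Z^6.

The boundary map ∂_1: C_1 → C_0 is given by ∂[p,q] = [q] − [p]. For instance
  ∂bf = f − b.
This gives a 6×12 integer matrix of rank 5; reducing to Smith normal form yields diagonal entries (1,1,1,1,1).

∂_2: C_2 → C_1 acts by ∂[p,q,r] = [q,r] − [p,r] + [p,q]. For instance
  ∂def = ef − df + de,
  ∂bcd = cd − bd + bc.
As a 12×6 matrix over Z this has rank 6, with invariant factors (1,1,1,1,1,1).

Computing H_k = (kernel of ∂_k) / (image of ∂_{k+1}):

  H_0: rank C_0 − rank ∂_1 = 6 − 5 = 1, and the invariant factors of ∂_1 are all 1, so H_0 = Z.
  H_1: rank ker ∂_1 − rank ∂_2 = (12 − 5) − 6 = 1, and the invariant factors of ∂_2 are all 1, so H_1 = Z.
  H_2: rank ker ∂_2 − rank ∂_3 = (6 − 6) − 0 = 0, and there is no ∂_3, so H_2 = 0.

H_0 ≅ Z,  H_1 ≅ Z,  H_2 = 0.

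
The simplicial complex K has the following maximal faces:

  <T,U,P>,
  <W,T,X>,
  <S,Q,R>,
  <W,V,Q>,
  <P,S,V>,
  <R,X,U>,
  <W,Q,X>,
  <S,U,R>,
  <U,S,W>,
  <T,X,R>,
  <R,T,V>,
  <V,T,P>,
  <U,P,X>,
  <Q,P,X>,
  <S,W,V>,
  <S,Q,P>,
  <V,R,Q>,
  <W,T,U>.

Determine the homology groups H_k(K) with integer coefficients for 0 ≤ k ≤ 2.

Fix the vertex order P < Q < R < S < T < U < V < W < X and write every simplex with vertices in increasing order. Then dim K = 2 and the simplices of K are:

  0-simplices (9): P, Q, R, S, T, U, V, W, X
  1-simplices (27): PQ, PS, PT, PU, PV, PX, QR, QS, QV, QW, QX, RS, RT, RU, RV, RX, SU, SV, SW, TU, TV, TW, TX, UW, UX, VW, WX
  2-simplices (18): PQS, PQX, PSV, PTU, PTV, PUX, QRS, QRV, QVW, QWX, RSU, RTV, RTX, RUX, SUW, SVW, TUW, TWX

so the chain groups are C_0 ≅ Z^9, C_1 ≅ Z^27, C_2 ≅ Z^18.

Boundary ∂_1: C_1 → C_0 sends each edge [p,q] (with p < q) to q − p. For instance
  ∂QS = S − Q.
As a 9×27 matrix over Z this has rank 8, with invariant factors (1,1,1,1,1,1,1,1).

∂_2: C_2 → C_1 acts by ∂[p,q,r] = [q,r] − [p,r] + [p,q]. For instance
  ∂QRV = RV − QV + QR,
  ∂SUW = UW − SW + SU.
The resulting 27×18 matrix has rank 18, and its Smith normal form has invariant factors (1,1,1,1,1,1,1,1,1,1,1,1,1,1,1,1,1,2).

From H_k ≅ ker(∂_k) / im(∂_{k+1}) we obtain:

  H_0: rank C_0 − rank ∂_1 = 9 − 8 = 1, and the invariant factors of ∂_1 are all 1, so H_0 = Z.
  H_1: rank ker ∂_1 − rank ∂_2 = (27 − 8) − 18 = 1, and ∂_2 has invariant factor 2 > 1, so H_1 = Z × Z/2.
  H_2: rank ker ∂_2 − rank ∂_3 = (18 − 18) − 0 = 0, and there is no ∂_3, so H_2 = 0.

(K is a triangulation of the Klein bottle.)

H_0 = Z,  H_1 = Z × Z/2,  H_2 = 0.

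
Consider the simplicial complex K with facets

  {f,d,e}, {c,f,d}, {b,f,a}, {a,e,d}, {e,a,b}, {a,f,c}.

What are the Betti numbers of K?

Order the vertices as a < b < c < d < e < f. Listing each simplex with vertices in this order, K has dimension 2 with simplices:

  0-simplices (6): a, b, c, d, e, f
  1-simplices (12): ab, ac, ad, ae, af, be, bf, cd, cf, de, df, ef
  2-simplices (6): abe, abf, acf, ade, cdf, def

giving chain groups C_0 ≅ Z^6, C_1 ≅ Z^12, C_2 ≅ Z^6.

∂_1: C_1 → C_0 sends each edge [p,q] (with p < q) to q − p. For instance
  ∂cd = d − c.
This gives a 6×12 integer matrix of rank 5; reducing to Smith normal form yields diagonal entries (1,1,1,1,1).

Boundary ∂_2: C_2 → C_1 maps a triangle to the signed sum of its edges. For instance
  ∂def = ef − df + de,
  ∂abf = bf − af + ab.
As a 12×6 matrix over Z this has rank 6, with invariant factors (1,1,1,1,1,1).

Now H_k = ker ∂_k / im ∂_{k+1}, so:

  H_0: rank C_0 − rank ∂_1 = 6 − 5 = 1, and the invariant factors of ∂_1 are all 1, so H_0 ≅ Z.
  H_1: rank ker ∂_1 − rank ∂_2 = (12 − 5) − 6 = 1, and the invariant factors of ∂_2 are all 1, so H_1 ≅ Z.
  H_2: rank ker ∂_2 − rank ∂_3 = (6 − 6) − 0 = 0, and there is no ∂_3, so H_2 ≅ 0.

(K is a triangulation of the cylinder S^1 x I.)

Hence the Betti numbers are b_0 = 1, b_1 = 1, b_2 = 0.

b_0 = 1, b_1 = 1, b_2 = 0.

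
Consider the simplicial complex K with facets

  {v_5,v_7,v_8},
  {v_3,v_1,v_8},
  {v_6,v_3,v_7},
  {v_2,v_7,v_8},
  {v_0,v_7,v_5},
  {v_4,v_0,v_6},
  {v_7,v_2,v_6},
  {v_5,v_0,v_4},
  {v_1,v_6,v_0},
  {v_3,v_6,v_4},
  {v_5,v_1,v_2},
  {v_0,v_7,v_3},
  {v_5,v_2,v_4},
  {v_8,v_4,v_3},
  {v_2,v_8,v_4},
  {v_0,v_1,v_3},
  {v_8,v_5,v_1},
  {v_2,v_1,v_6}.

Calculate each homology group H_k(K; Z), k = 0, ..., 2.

Order the vertices as v_0 < v_1 < v_2 < v_3 < v_4 < v_5 < v_6 < v_7 < v_8. Listing each simplex with vertices in this order, K has dimension 2 with simplices:

  0-simplices (9): [v_0], [v_1], [v_2], [v_3], [v_4], [v_5], [v_6], [v_7], [v_8]
  1-simplices (27): (27 of them)
  2-simplices (18): (18 of them)

giving chain groups C_0 ≅ Z^9, C_1 ≅ Z^27, C_2 ≅ Z^18.

Boundary ∂_1: C_1 → C_0 maps an edge to its endpoints' difference, ∂[p,q] = q − p.
As a 9×27 matrix over Z this has rank 8, with invariant factors (1,1,1,1,1,1,1,1).

Boundary ∂_2: C_2 → C_1 acts by ∂[p,q,r] = [q,r] − [p,r] + [p,q]. For instance
  ∂[v_0,v_1,v_3] = [v_1,v_3] − [v_0,v_3] + [v_0,v_1],
  ∂[v_2,v_4,v_8] = [v_4,v_8] − [v_2,v_8] + [v_2,v_4].
The resulting 27×18 matrix has rank 18, and its Smith normal form has invariant factors (1,1,1,1,1,1,1,1,1,1,1,1,1,1,1,1,1,2).

Reading off H_k = ker ∂_k / im ∂_{k+1}:

  H_0: rank C_0 − rank ∂_1 = 9 − 8 = 1, and the invariant factors of ∂_1 are all 1, so H_0 ≅ Z.
  H_1: rank ker ∂_1 − rank ∂_2 = (27 − 8) − 18 = 1, and ∂_2 has invariant factor 2 > 1, so H_1 ≅ Z ⊕ Z/2.
  H_2: rank ker ∂_2 − rank ∂_3 = (18 − 18) − 0 = 0, and there is no ∂_3, so H_2 ≅ 0.

As a check, the Euler characteristic is 9 − 27 + 18 = 0, which agrees with 1 − 1 + 0 = 0.

H_0 ≅ Z,  H_1 ≅ Z ⊕ Z/2,  H_2 = 0.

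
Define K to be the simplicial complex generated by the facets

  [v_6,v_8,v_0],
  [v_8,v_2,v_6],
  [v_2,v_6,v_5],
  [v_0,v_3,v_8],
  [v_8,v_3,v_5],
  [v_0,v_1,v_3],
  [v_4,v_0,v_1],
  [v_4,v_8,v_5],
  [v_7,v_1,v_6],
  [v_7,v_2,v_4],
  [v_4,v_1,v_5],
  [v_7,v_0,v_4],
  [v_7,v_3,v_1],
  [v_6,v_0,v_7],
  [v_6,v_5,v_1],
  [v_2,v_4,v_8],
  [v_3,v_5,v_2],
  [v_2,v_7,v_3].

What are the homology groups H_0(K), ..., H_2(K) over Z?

H_0 ≅ Z,  H_1 ≅ Z ⊕ Z_2,  H_2 = 0.

K has 9 vertices, 27 edges, 18 triangles.
rank ∂_0 = 0, rank ∂_1 = 8 ⇒ b_0 = 9 − 0 − 8 = 1; all invariant factors of ∂_1 are 1 so no torsion. So H_0 ≅ Z.
rank ∂_1 = 8, rank ∂_2 = 18 ⇒ b_1 = 27 − 8 − 18 = 1; ∂_2 has invariant factor(s) [2] giving torsion. So H_1 ≅ Z ⊕ Z_2.
rank ∂_2 = 18, rank ∂_3 = 0 ⇒ b_2 = 18 − 18 − 0 = 0. So H_2 ≅ 0.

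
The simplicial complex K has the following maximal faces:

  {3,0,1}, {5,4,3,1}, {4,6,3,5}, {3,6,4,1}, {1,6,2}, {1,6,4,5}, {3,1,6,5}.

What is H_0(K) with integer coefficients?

H_0 = Z.

Order the vertices as 0 < 1 < 2 < 3 < 4 < 5 < 6. Listing each simplex with vertices in this order, K has dimension 3 with simplices:

  0-simplices (7): [0], [1], [2], [3], [4], [5], [6]
  1-simplices (14): [0,1], [0,3], [1,2], [1,3], [1,4], [1,5], [1,6], [2,6], [3,4], [3,5], [3,6], [4,5], [4,6], [5,6]
  2-simplices (12): [0,1,3], [1,2,6], [1,3,4], [1,3,5], [1,3,6], [1,4,5], [1,4,6], [1,5,6], [3,4,5], [3,4,6], [3,5,6], [4,5,6]
  3-simplices (5): [1,3,4,5], [1,3,4,6], [1,3,5,6], [1,4,5,6], [3,4,5,6]

so the chain groups are C_0 ≅ Z^7, C_1 ≅ Z^14, C_2 ≅ Z^12, C_3 ≅ Z^5.

The boundary map ∂_1: C_1 → C_0 sends each edge [p,q] (with p < q) to q − p.
The 7×14 boundary matrix has rank 6 and Smith normal form diag(1,1,1,1,1,1).

∂_2: C_2 → C_1 acts by ∂[p,q,r] = [q,r] − [p,r] + [p,q]. For instance
  ∂[1,3,4] = [3,4] − [1,4] + [1,3],
  ∂[1,4,6] = [4,6] − [1,6] + [1,4].
The 14×12 boundary matrix has rank 8 and Smith normal form diag(1,1,1,1,1,1,1,1).

The boundary map ∂_3: C_3 → C_2 sends each 3-simplex σ to the alternating sum Σ_i (−1)^i (σ with its i-th vertex removed). For instance
  ∂[1,3,4,5] = [3,4,5] − [1,4,5] + [1,3,5] − [1,3,4],
  ∂[1,4,5,6] = [4,5,6] − [1,5,6] + [1,4,6] − [1,4,5].
As a 12×5 matrix over Z this has rank 4, with invariant factors (1,1,1,1).

Computing H_k = (kernel of ∂_k) / (image of ∂_{k+1}):

  H_0: rank C_0 − rank ∂_1 = 7 − 6 = 1, and the invariant factors of ∂_1 are all 1, so H_0 = Z.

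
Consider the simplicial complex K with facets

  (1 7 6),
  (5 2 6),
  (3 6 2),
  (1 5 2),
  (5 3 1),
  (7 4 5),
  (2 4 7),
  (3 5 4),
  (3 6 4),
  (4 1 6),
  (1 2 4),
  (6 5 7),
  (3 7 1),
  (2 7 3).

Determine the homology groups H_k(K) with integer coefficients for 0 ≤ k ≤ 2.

H_0 ≅ Z,  H_1 ≅ Z^2,  H_2 ≅ Z.

Take the total order 1 < 2 < 3 < 4 < 5 < 6 < 7 on the vertex set. Then K (dimension 2) consists of the simplices:

  0-simplices (7): [1], [2], [3], [4], [5], [6], [7]
  1-simplices (21): [1,2], [1,3], [1,4], [1,5], [1,6], [1,7], [2,3], [2,4], [2,5], [2,6], [2,7], [3,4], [3,5], [3,6], [3,7], [4,5], [4,6], [4,7], [5,6], [5,7], [6,7]
  2-simplices (14): [1,2,4], [1,2,5], [1,3,5], [1,3,7], [1,4,6], [1,6,7], [2,3,6], [2,3,7], [2,4,7], [2,5,6], [3,4,5], [3,4,6], [4,5,7], [5,6,7]

so the chain groups are C_0 ≅ Z^7, C_1 ≅ Z^21, C_2 ≅ Z^14.

∂_1: C_1 → C_0 sends each edge [p,q] (with p < q) to q − p. For instance
  ∂[1,7] = [7] − [1].
This gives a 7×21 integer matrix of rank 6; reducing to Smith normal form yields diagonal entries (1,1,1,1,1,1).

Boundary ∂_2: C_2 → C_1 sends each 2-simplex [p,q,r] to [q,r] − [p,r] + [p,q]. For instance
  ∂[2,5,6] = [5,6] − [2,6] + [2,5],
  ∂[2,4,7] = [4,7] − [2,7] + [2,4].
The resulting 21×14 matrix has rank 13, and its Smith normal form has invariant factors (1,1,1,1,1,1,1,1,1,1,1,1,1).

Reading off H_k = ker ∂_k / im ∂_{k+1}:

  H_0: rank C_0 − rank ∂_1 = 7 − 6 = 1, and the invariant factors of ∂_1 are all 1, so H_0 = Z.
  H_1: rank ker ∂_1 − rank ∂_2 = (21 − 6) − 13 = 2, and the invariant factors of ∂_2 are all 1, so H_1 = Z^2.
  H_2: rank ker ∂_2 − rank ∂_3 = (14 − 13) − 0 = 1, and there is no ∂_3, so H_2 = Z.

(K is a triangulation of the torus T^2.)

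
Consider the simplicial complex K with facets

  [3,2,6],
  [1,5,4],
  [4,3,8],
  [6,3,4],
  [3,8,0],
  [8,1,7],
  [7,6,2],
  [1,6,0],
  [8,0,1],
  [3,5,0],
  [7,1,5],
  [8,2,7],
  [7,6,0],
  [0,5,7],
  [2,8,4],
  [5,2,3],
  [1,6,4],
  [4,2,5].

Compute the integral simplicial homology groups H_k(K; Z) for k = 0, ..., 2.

We work with the vertex ordering 0 < 1 < 2 < 3 < 4 < 5 < 6 < 7 < 8. The simplices of K, each written with vertices in increasing order, are:

  0-simplices (9): [0], [1], [2], [3], [4], [5], [6], [7], [8]
  1-simplices (27): (27 of them)
  2-simplices (18): [0,1,6], [0,1,8], [0,3,5], [0,3,8], [0,5,7], [0,6,7], [1,4,5], [1,4,6], [1,5,7], [1,7,8], [2,3,5], [2,3,6], [2,4,5], [2,4,8], [2,6,7], [2,7,8], [3,4,6], [3,4,8]

giving chain groups C_0 ≅ Z^9, C_1 ≅ Z^27, C_2 ≅ Z^18.

∂_1: C_1 → C_0 is given by ∂[p,q] = [q] − [p].
This gives a 9×27 integer matrix of rank 8; reducing to Smith normal form yields diagonal entries (1,1,1,1,1,1,1,1).

∂_2: C_2 → C_1 acts by ∂[p,q,r] = [q,r] − [p,r] + [p,q]. For instance
  ∂[2,3,5] = [3,5] − [2,5] + [2,3],
  ∂[3,4,6] = [4,6] − [3,6] + [3,4].
The 27×18 boundary matrix has rank 18 and Smith normal form diag(1,1,1,1,1,1,1,1,1,1,1,1,1,1,1,1,1,2).

Now H_k = ker ∂_k / im ∂_{k+1}, so:

  H_0: rank C_0 − rank ∂_1 = 9 − 8 = 1, and the invariant factors of ∂_1 are all 1, so H_0 = Z.
  H_1: rank ker ∂_1 − rank ∂_2 = (27 − 8) − 18 = 1, and ∂_2 has invariant factor 2 > 1, so H_1 = Z ⊕ Z/2.
  H_2: rank ker ∂_2 − rank ∂_3 = (18 − 18) − 0 = 0, and there is no ∂_3, so H_2 = 0.

As a check, the Euler characteristic is 9 − 27 + 18 = 0, which agrees with 1 − 1 + 0 = 0.
(K is a triangulation of the Klein bottle.)

H_0 = Z,  H_1 = Z ⊕ Z/2,  H_2 = 0.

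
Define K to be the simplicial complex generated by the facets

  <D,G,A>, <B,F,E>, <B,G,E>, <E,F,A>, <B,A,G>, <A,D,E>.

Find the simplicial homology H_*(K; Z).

We work with the vertex ordering A < B < D < E < F < G. The simplices of K, each written with vertices in increasing order, are:

  0-simplices (6): A, B, D, E, F, G
  1-simplices (12): AB, AD, AE, AF, AG, BE, BF, BG, DE, DG, EF, EG
  2-simplices (6): ABG, ADE, ADG, AEF, BEF, BEG

so the chain groups are C_0 ≅ Z^6, C_1 ≅ Z^12, C_2 ≅ Z^6.

The boundary map ∂_1: C_1 → C_0 is given by ∂[p,q] = [q] − [p]. For instance
  ∂EG = G − E.
The 6×12 boundary matrix has rank 5 and Smith normal form diag(1,1,1,1,1).

Boundary ∂_2: C_2 → C_1 acts by ∂[p,q,r] = [q,r] − [p,r] + [p,q]. For instance
  ∂BEG = EG − BG + BE,
  ∂ADG = DG − AG + AD.
This gives a 12×6 integer matrix of rank 6; reducing to Smith normal form yields diagonal entries (1,1,1,1,1,1).

From H_k ≅ ker(∂_k) / im(∂_{k+1}) we obtain:

  H_0: rank C_0 − rank ∂_1 = 6 − 5 = 1, and the invariant factors of ∂_1 are all 1, so H_0 ≅ Z.
  H_1: rank ker ∂_1 − rank ∂_2 = (12 − 5) − 6 = 1, and the invariant factors of ∂_2 are all 1, so H_1 ≅ Z.
  H_2: rank ker ∂_2 − rank ∂_3 = (6 − 6) − 0 = 0, and there is no ∂_3, so H_2 ≅ 0.

As a check, the Euler characteristic is 6 − 12 + 6 = 0, which agrees with 1 − 1 + 0 = 0.
(K is a triangulation of the cylinder S^1 x I.)

H_0 ≅ Z,  H_1 ≅ Z,  H_2 = 0.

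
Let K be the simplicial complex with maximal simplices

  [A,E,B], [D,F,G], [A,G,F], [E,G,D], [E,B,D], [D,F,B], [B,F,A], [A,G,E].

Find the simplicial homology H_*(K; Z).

H_0 ≅ Z,  H_1 = 0,  H_2 ≅ Z.

We work with the vertex ordering A < B < D < E < F < G. The simplices of K, each written with vertices in increasing order, are:

  0-simplices (6): A, B, D, E, F, G
  1-simplices (12): AB, AE, AF, AG, BD, BE, BF, DE, DF, DG, EG, FG
  2-simplices (8): ABE, ABF, AEG, AFG, BDE, BDF, DEG, DFG

giving chain groups C_0 ≅ Z^6, C_1 ≅ Z^12, C_2 ≅ Z^8.

Boundary ∂_1: C_1 → C_0 sends each edge [p,q] (with p < q) to q − p. For instance
  ∂BE = E − B.
The resulting 6×12 matrix has rank 5, and its Smith normal form has invariant factors (1,1,1,1,1).

Boundary ∂_2: C_2 → C_1 sends each 2-simplex [p,q,r] to [q,r] − [p,r] + [p,q]. For instance
  ∂ABF = BF − AF + AB,
  ∂AEG = EG − AG + AE.
This gives a 12×8 integer matrix of rank 7; reducing to Smith normal form yields diagonal entries (1,1,1,1,1,1,1).

Now H_k = ker ∂_k / im ∂_{k+1}, so:

  H_0: rank C_0 − rank ∂_1 = 6 − 5 = 1, and the invariant factors of ∂_1 are all 1, so H_0 = Z.
  H_1: rank ker ∂_1 − rank ∂_2 = (12 − 5) − 7 = 0, and the invariant factors of ∂_2 are all 1, so H_1 = 0.
  H_2: rank ker ∂_2 − rank ∂_3 = (8 − 7) − 0 = 1, and there is no ∂_3, so H_2 = Z.

(K is a triangulation of the 2-sphere S^2.)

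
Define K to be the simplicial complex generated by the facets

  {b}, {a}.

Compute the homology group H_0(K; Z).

H_0 ≅ Z^2.

We work with the vertex ordering a < b. The simplices of K, each written with vertices in increasing order, are:

  0-simplices (2): a, b

giving chain groups C_0 ≅ Z^2.

Reading off H_k = ker ∂_k / im ∂_{k+1}:

  H_0: rank C_0 − rank ∂_1 = 2 − 0 = 2, and there is no ∂_1, so H_0 = Z^2.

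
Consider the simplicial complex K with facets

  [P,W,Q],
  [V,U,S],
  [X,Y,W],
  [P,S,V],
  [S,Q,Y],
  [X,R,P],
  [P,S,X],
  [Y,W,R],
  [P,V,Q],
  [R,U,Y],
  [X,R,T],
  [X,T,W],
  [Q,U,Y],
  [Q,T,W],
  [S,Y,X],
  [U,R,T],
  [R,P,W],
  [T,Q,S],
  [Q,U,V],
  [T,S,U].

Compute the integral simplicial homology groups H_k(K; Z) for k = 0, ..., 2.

H_0 = Z,  H_1 = Z ⊕ Z/2,  H_2 = 0.

Take the total order P < Q < R < S < T < U < V < W < X < Y on the vertex set. Then K (dimension 2) consists of the simplices:

  0-simplices (10): P, Q, R, S, T, U, V, W, X, Y
  1-simplices (30): PQ, PR, PS, PV, PW, PX, QS, QT, QU, QV, QW, QY, RT, RU, RW, RX, RY, ST, SU, SV, SX, SY, TU, TW, TX, UV, UY, WX, WY, XY
  2-simplices (20): PQV, PQW, PRW, PRX, PSV, PSX, QST, QSY, QTW, QUV, QUY, RTU, RTX, RUY, RWY, STU, SUV, SXY, TWX, WXY

so the chain groups are C_0 ≅ Z^10, C_1 ≅ Z^30, C_2 ≅ Z^20.

Boundary ∂_1: C_1 → C_0 sends each edge [p,q] (with p < q) to q − p. For instance
  ∂PV = V − P.
This gives a 10×30 integer matrix of rank 9; reducing to Smith normal form yields diagonal entries (1,1,1,1,1,1,1,1,1).

∂_2: C_2 → C_1 maps a triangle to the signed sum of its edges. For instance
  ∂RTX = TX − RX + RT,
  ∂PQV = QV − PV + PQ.
The resulting 30×20 matrix has rank 20, and its Smith normal form has invariant factors (1,1,1,1,1,1,1,1,1,1,1,1,1,1,1,1,1,1,1,2).

Computing H_k = (kernel of ∂_k) / (image of ∂_{k+1}):

  H_0: rank C_0 − rank ∂_1 = 10 − 9 = 1, and the invariant factors of ∂_1 are all 1, so H_0 = Z.
  H_1: rank ker ∂_1 − rank ∂_2 = (30 − 9) − 20 = 1, and ∂_2 has invariant factor 2 > 1, so H_1 = Z ⊕ Z/2.
  H_2: rank ker ∂_2 − rank ∂_3 = (20 − 20) − 0 = 0, and there is no ∂_3, so H_2 = 0.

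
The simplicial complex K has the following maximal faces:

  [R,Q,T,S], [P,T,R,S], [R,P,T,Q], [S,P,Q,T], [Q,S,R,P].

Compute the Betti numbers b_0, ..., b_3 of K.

We work with the vertex ordering P < Q < R < S < T. The simplices of K, each written with vertices in increasing order, are:

  0-simplices (5): P, Q, R, S, T
  1-simplices (10): PQ, PR, PS, PT, QR, QS, QT, RS, RT, ST
  2-simplices (10): PQR, PQS, PQT, PRS, PRT, PST, QRS, QRT, QST, RST
  3-simplices (5): PQRS, PQRT, PQST, PRST, QRST

giving chain groups C_0 ≅ Z^5, C_1 ≅ Z^10, C_2 ≅ Z^10, C_3 ≅ Z^5.

∂_1: C_1 → C_0 sends each edge [p,q] (with p < q) to q − p.
The 5×10 boundary matrix has rank 4 and Smith normal form diag(1,1,1,1).

The boundary map ∂_2: C_2 → C_1 acts by ∂[p,q,r] = [q,r] − [p,r] + [p,q]. For instance
  ∂PQT = QT − PT + PQ,
  ∂RST = ST − RT + RS.
This gives a 10×10 integer matrix of rank 6; reducing to Smith normal form yields diagonal entries (1,1,1,1,1,1).

∂_3: C_3 → C_2 sends each 3-simplex σ to the alternating sum Σ_i (−1)^i (σ with its i-th vertex removed). For instance
  ∂PQST = QST − PST + PQT − PQS,
  ∂PQRT = QRT − PRT + PQT − PQR.
As a 10×5 matrix over Z this has rank 4, with invariant factors (1,1,1,1).

Reading off H_k = ker ∂_k / im ∂_{k+1}:

  H_0: rank C_0 − rank ∂_1 = 5 − 4 = 1, and the invariant factors of ∂_1 are all 1, so H_0 ≅ Z.
  H_1: rank ker ∂_1 − rank ∂_2 = (10 − 4) − 6 = 0, and the invariant factors of ∂_2 are all 1, so H_1 ≅ 0.
  H_2: rank ker ∂_2 − rank ∂_3 = (10 − 6) − 4 = 0, and the invariant factors of ∂_3 are all 1, so H_2 ≅ 0.
  H_3: rank ker ∂_3 − rank ∂_4 = (5 − 4) − 0 = 1, and there is no ∂_4, so H_3 ≅ Z.

As a check, the Euler characteristic is 5 − 10 + 10 − 5 = 0, which agrees with 1 − 0 + 0 − 1 = 0.

Hence the Betti numbers are b_0 = 1, b_1 = 0, b_2 = 0, b_3 = 1.

b_0 = 1, b_1 = 0, b_2 = 0, b_3 = 1.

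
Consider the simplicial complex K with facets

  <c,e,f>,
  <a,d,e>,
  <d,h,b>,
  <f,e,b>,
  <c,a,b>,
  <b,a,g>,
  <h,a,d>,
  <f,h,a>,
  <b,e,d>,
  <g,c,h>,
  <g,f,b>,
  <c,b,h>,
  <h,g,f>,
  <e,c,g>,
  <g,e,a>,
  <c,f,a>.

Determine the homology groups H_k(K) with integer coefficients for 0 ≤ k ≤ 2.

Order the vertices as a < b < c < d < e < f < g < h. Listing each simplex with vertices in this order, K has dimension 2 with simplices:

  0-simplices (8): a, b, c, d, e, f, g, h
  1-simplices (24): ab, ac, ad, ae, af, ag, ah, bc, bd, be, bf, bg, bh, ce, cf, cg, ch, de, dh, ef, eg, fg, fh, gh
  2-simplices (16): abc, abg, acf, ade, adh, aeg, afh, bch, bde, bdh, bef, bfg, cef, ceg, cgh, fgh

Hence C_0 ≅ Z^8, C_1 ≅ Z^24, C_2 ≅ Z^16.

Boundary ∂_1: C_1 → C_0 maps an edge to its endpoints' difference, ∂[p,q] = q − p. For instance
  ∂ab = b − a.
The 8×24 boundary matrix has rank 7 and Smith normal form diag(1,1,1,1,1,1,1).

Boundary ∂_2: C_2 → C_1 acts by ∂[p,q,r] = [q,r] − [p,r] + [p,q]. For instance
  ∂bde = de − be + bd,
  ∂bfg = fg − bg + bf.
This gives a 24×16 integer matrix of rank 15; reducing to Smith normal form yields diagonal entries (1,1,1,1,1,1,1,1,1,1,1,1,1,1,1).

Computing H_k = (kernel of ∂_k) / (image of ∂_{k+1}):

  H_0: rank C_0 − rank ∂_1 = 8 − 7 = 1, and the invariant factors of ∂_1 are all 1, so H_0 ≅ Z.
  H_1: rank ker ∂_1 − rank ∂_2 = (24 − 7) − 15 = 2, and the invariant factors of ∂_2 are all 1, so H_1 ≅ Z^2.
  H_2: rank ker ∂_2 − rank ∂_3 = (16 − 15) − 0 = 1, and there is no ∂_3, so H_2 ≅ Z.

H_0 ≅ Z,  H_1 ≅ Z^2,  H_2 ≅ Z.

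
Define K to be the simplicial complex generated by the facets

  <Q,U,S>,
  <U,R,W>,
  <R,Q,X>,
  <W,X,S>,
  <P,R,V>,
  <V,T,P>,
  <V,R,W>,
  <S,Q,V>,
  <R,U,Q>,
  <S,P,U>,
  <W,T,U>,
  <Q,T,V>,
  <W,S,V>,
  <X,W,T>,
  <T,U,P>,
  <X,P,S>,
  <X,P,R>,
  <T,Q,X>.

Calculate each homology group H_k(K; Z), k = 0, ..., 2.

H_0 ≅ Z,  H_1 ≅ Z^2,  H_2 ≅ Z.

We work with the vertex ordering P < Q < R < S < T < U < V < W < X. The simplices of K, each written with vertices in increasing order, are:

  0-simplices (9): P, Q, R, S, T, U, V, W, X
  1-simplices (27): PR, PS, PT, PU, PV, PX, QR, QS, QT, QU, QV, QX, RU, RV, RW, RX, SU, SV, SW, SX, TU, TV, TW, TX, UW, VW, WX
  2-simplices (18): PRV, PRX, PSU, PSX, PTU, PTV, QRU, QRX, QSU, QSV, QTV, QTX, RUW, RVW, SVW, SWX, TUW, TWX

Hence C_0 ≅ Z^9, C_1 ≅ Z^27, C_2 ≅ Z^18.

∂_1: C_1 → C_0 is given by ∂[p,q] = [q] − [p]. For instance
  ∂PU = U − P.
This gives a 9×27 integer matrix of rank 8; reducing to Smith normal form yields diagonal entries (1,1,1,1,1,1,1,1).

∂_2: C_2 → C_1 sends each 2-simplex [p,q,r] to [q,r] − [p,r] + [p,q]. For instance
  ∂PSU = SU − PU + PS,
  ∂PSX = SX − PX + PS.
The 27×18 boundary matrix has rank 17 and Smith normal form diag(1,1,1,1,1,1,1,1,1,1,1,1,1,1,1,1,1).

Reading off H_k = ker ∂_k / im ∂_{k+1}:

  H_0: rank C_0 − rank ∂_1 = 9 − 8 = 1, and the invariant factors of ∂_1 are all 1, so H_0 ≅ Z.
  H_1: rank ker ∂_1 − rank ∂_2 = (27 − 8) − 17 = 2, and the invariant factors of ∂_2 are all 1, so H_1 ≅ Z^2.
  H_2: rank ker ∂_2 − rank ∂_3 = (18 − 17) − 0 = 1, and there is no ∂_3, so H_2 ≅ Z.

(K is a triangulation of the torus T^2.)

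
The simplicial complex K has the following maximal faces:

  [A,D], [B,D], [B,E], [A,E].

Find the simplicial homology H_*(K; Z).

Take the total order A < B < D < E on the vertex set. Then K (dimension 1) consists of the simplices:

  0-simplices (4): A, B, D, E
  1-simplices (4): AD, AE, BD, BE

so the chain groups are C_0 ≅ Z^4, C_1 ≅ Z^4.

The boundary map ∂_1: C_1 → C_0 sends each edge [p,q] (with p < q) to q − p. For instance
  ∂AD = D − A.
The 4×4 boundary matrix has rank 3 and Smith normal form diag(1,1,1).

Computing H_k = (kernel of ∂_k) / (image of ∂_{k+1}):

  H_0: rank C_0 − rank ∂_1 = 4 − 3 = 1, and the invariant factors of ∂_1 are all 1, so H_0 ≅ Z.
  H_1: rank ker ∂_1 − rank ∂_2 = (4 − 3) − 0 = 1, and there is no ∂_2, so H_1 ≅ Z.

As a check, the Euler characteristic is 4 − 4 = 0, which agrees with 1 − 1 = 0.
(K is a triangulation of the circle S^1.)

H_0 = Z,  H_1 = Z.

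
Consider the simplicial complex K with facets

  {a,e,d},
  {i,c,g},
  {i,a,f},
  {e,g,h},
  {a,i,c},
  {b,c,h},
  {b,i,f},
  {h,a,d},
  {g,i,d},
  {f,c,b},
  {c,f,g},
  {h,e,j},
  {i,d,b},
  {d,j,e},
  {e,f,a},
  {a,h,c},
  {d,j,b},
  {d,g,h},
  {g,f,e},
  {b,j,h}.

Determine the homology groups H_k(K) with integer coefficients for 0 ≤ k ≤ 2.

Fix the vertex order a < b < c < d < e < f < g < h < i < j and write every simplex with vertices in increasing order. Then dim K = 2 and the simplices of K are:

  0-simplices (10): a, b, c, d, e, f, g, h, i, j
  1-simplices (30): ac, ad, ae, af, ah, ai, bc, bd, bf, bh, bi, bj, cf, cg, ch, ci, de, dg, dh, di, dj, ef, eg, eh, ej, fg, fi, gh, gi, hj
  2-simplices (20): ach, aci, ade, adh, aef, afi, bcf, bch, bdi, bdj, bfi, bhj, cfg, cgi, dej, dgh, dgi, efg, egh, ehj

so the chain groups are C_0 ≅ Z^10, C_1 ≅ Z^30, C_2 ≅ Z^20.

Boundary ∂_1: C_1 → C_0 is given by ∂[p,q] = [q] − [p]. For instance
  ∂ef = f − e.
The resulting 10×30 matrix has rank 9, and its Smith normal form has invariant factors (1,1,1,1,1,1,1,1,1).

∂_2: C_2 → C_1 acts by ∂[p,q,r] = [q,r] − [p,r] + [p,q]. For instance
  ∂aci = ci − ai + ac,
  ∂cfg = fg − cg + cf.
The resulting 30×20 matrix has rank 20, and its Smith normal form has invariant factors (1,1,1,1,1,1,1,1,1,1,1,1,1,1,1,1,1,1,1,2).

From H_k ≅ ker(∂_k) / im(∂_{k+1}) we obtain:

  H_0: rank C_0 − rank ∂_1 = 10 − 9 = 1, and the invariant factors of ∂_1 are all 1, so H_0 ≅ Z.
  H_1: rank ker ∂_1 − rank ∂_2 = (30 − 9) − 20 = 1, and ∂_2 has invariant factor 2 > 1, so H_1 ≅ Z ⊕ Z_2.
  H_2: rank ker ∂_2 − rank ∂_3 = (20 − 20) − 0 = 0, and there is no ∂_3, so H_2 ≅ 0.

(K is a triangulation of the Klein bottle.)

H_0 = Z,  H_1 = Z ⊕ Z_2,  H_2 = 0.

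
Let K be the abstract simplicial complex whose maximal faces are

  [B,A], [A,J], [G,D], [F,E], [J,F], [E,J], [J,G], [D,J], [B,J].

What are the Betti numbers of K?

Take the total order A < B < D < E < F < G < J on the vertex set. Then K (dimension 1) consists of the simplices:

  0-simplices (7): A, B, D, E, F, G, J
  1-simplices (9): AB, AJ, BJ, DG, DJ, EF, EJ, FJ, GJ

giving chain groups C_0 ≅ Z^7, C_1 ≅ Z^9.

Boundary ∂_1: C_1 → C_0 maps an edge to its endpoints' difference, ∂[p,q] = q − p.
This gives a 7×9 integer matrix of rank 6; reducing to Smith normal form yields diagonal entries (1,1,1,1,1,1).

Reading off H_k = ker ∂_k / im ∂_{k+1}:

  H_0: rank C_0 − rank ∂_1 = 7 − 6 = 1, and the invariant factors of ∂_1 are all 1, so H_0 = Z.
  H_1: rank ker ∂_1 − rank ∂_2 = (9 − 6) − 0 = 3, and there is no ∂_2, so H_1 = Z^3.

As a check, the Euler characteristic is 7 − 9 = -2, which agrees with 1 − 3 = -2.

Hence the Betti numbers are b_0 = 1, b_1 = 3.

b_0 = 1, b_1 = 3.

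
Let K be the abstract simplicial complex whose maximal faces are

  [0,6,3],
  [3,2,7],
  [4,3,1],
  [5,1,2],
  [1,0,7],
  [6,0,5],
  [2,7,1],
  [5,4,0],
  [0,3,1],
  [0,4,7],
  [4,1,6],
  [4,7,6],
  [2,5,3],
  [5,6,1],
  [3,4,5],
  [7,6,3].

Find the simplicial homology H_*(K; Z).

H_0 = Z,  H_1 = Z^2,  H_2 = Z.

We work with the vertex ordering 0 < 1 < 2 < 3 < 4 < 5 < 6 < 7. The simplices of K, each written with vertices in increasing order, are:

  0-simplices (8): [0], [1], [2], [3], [4], [5], [6], [7]
  1-simplices (24): (24 of them)
  2-simplices (16): [0,1,3], [0,1,7], [0,3,6], [0,4,5], [0,4,7], [0,5,6], [1,2,5], [1,2,7], [1,3,4], [1,4,6], [1,5,6], [2,3,5], [2,3,7], [3,4,5], [3,6,7], [4,6,7]

giving chain groups C_0 ≅ Z^8, C_1 ≅ Z^24, C_2 ≅ Z^16.

∂_1: C_1 → C_0 maps an edge to its endpoints' difference, ∂[p,q] = q − p. For instance
  ∂[1,2] = [2] − [1].
The resulting 8×24 matrix has rank 7, and its Smith normal form has invariant factors (1,1,1,1,1,1,1).

∂_2: C_2 → C_1 acts by ∂[p,q,r] = [q,r] − [p,r] + [p,q]. For instance
  ∂[0,5,6] = [5,6] − [0,6] + [0,5],
  ∂[3,6,7] = [6,7] − [3,7] + [3,6].
The 24×16 boundary matrix has rank 15 and Smith normal form diag(1,1,1,1,1,1,1,1,1,1,1,1,1,1,1).

From H_k ≅ ker(∂_k) / im(∂_{k+1}) we obtain:

  H_0: rank C_0 − rank ∂_1 = 8 − 7 = 1, and the invariant factors of ∂_1 are all 1, so H_0 = Z.
  H_1: rank ker ∂_1 − rank ∂_2 = (24 − 7) − 15 = 2, and the invariant factors of ∂_2 are all 1, so H_1 = Z^2.
  H_2: rank ker ∂_2 − rank ∂_3 = (16 − 15) − 0 = 1, and there is no ∂_3, so H_2 = Z.

As a check, the Euler characteristic is 8 − 24 + 16 = 0, which agrees with 1 − 2 + 1 = 0.
(K is a triangulation of the torus T^2.)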